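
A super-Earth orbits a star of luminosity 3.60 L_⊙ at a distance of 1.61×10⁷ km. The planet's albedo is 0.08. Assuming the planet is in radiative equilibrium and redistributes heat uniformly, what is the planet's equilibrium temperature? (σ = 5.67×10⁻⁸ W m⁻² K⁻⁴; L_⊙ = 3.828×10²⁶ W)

T_eq ≈ 1140 K

d = 1.61×10⁷ km = 1.61×10¹⁰ m.
L = 3.60 × 3.828×10²⁶ = 1.38×10²⁷ W.
Flux: S = L/(4πd²) = 1.38×10²⁷/(4π×(1.61×10¹⁰)²) = 4.23×10⁵ W m⁻².
Energy balance: absorbed = emitted ⇒ πR²·S(1−A) = 4πR²·σT_eq⁴, so T_eq⁴ = S(1−A)/(4σ).
T_eq = [4.23×10⁵ × 0.92 / (4 × 5.67×10⁻⁸)]^(1/4) = (1.72×10¹²)^(1/4) = 1140 K.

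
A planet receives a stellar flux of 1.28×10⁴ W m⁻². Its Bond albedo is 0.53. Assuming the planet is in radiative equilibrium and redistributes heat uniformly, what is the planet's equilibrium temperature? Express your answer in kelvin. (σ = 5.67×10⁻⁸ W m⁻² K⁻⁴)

T_eq ≈ 404 K

Energy balance: absorbed = emitted ⇒ πR²·S(1−A) = 4πR²·σT_eq⁴, so T_eq⁴ = S(1−A)/(4σ).
T_eq = [1.28×10⁴ × 0.47 / (4 × 5.67×10⁻⁸)]^(1/4) = (2.65×10¹⁰)^(1/4) = 404 K.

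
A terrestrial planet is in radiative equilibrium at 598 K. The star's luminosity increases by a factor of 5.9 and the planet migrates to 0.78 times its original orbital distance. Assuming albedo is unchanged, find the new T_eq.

T_eq ∝ L^(1/4) · d^(−1/2).
T′ = 598 × 5.9^(1/4) / 0.78^(1/2) = 1060 K.

T_eq ≈ 1060 K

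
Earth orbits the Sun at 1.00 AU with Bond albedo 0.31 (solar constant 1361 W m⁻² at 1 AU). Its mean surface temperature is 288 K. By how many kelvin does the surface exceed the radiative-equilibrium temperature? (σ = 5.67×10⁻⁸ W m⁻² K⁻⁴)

S = 1361/1.00² = 1361 W m⁻².
T_eq = [S(1−A)/(4σ)]^(1/4) = [1361×0.69/(4×5.67×10⁻⁸)]^(1/4) = 253.7 K.
ΔT = T_surf − T_eq = 288 − 253.7.

ΔT ≈ 34.3 K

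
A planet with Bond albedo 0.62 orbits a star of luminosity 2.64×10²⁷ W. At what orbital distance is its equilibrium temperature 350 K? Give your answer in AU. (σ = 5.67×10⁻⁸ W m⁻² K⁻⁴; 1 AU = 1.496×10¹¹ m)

d ≈ 1.02 AU

From T_eq⁴ = L(1−A)/(16πσd²): d = √[L(1−A)/(16πσT_eq⁴)].
d = √[2.64×10²⁷ × 0.38 / (16π × 5.67×10⁻⁸ × (350)⁴)] = 1.53×10¹¹ m = 1.02 AU.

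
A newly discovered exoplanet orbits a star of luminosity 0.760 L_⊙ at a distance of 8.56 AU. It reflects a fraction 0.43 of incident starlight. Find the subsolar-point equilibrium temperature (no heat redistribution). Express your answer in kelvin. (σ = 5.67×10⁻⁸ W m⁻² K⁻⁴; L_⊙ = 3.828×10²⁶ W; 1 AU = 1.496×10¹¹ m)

T_ss ≈ 109 K

d = 8.56 AU = 1.28×10¹² m.
L = 0.760 × 3.828×10²⁶ = 2.91×10²⁶ W.
Flux: S = L/(4πd²) = 2.91×10²⁶/(4π×(1.28×10¹²)²) = 14.1 W m⁻².
At the subsolar point the surface absorbs S(1−A) and emits σT⁴ per unit area — no factor of 4, since only the local patch is in balance.
T = [14.1 × 0.57 / 5.67×10⁻⁸]^(1/4) = (1.42×10⁸)^(1/4) = 109 K.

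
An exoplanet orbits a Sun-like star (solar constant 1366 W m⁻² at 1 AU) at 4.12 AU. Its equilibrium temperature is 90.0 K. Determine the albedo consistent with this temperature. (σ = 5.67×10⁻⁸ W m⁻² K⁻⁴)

A ≈ 0.82

Flux at 4.12 AU: S = 1366/4.12² = 80.5 W m⁻².
From T_eq⁴ = S(1−A)/(4σ): 1−A = 4σT_eq⁴/S.
1−A = 4 × 5.67×10⁻⁸ × (90.0)⁴ / 80.5 = 0.185.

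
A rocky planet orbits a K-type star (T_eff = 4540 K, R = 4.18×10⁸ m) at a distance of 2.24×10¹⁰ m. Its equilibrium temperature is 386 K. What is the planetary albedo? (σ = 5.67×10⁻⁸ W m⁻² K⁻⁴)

L = 4πR_⋆²σT_⋆⁴ = 4π(4.18×10⁸)² × 5.67×10⁻⁸ × (4540)⁴ = 5.29×10²⁵ W.
S = L/(4πd²) = 8390 W m⁻².
From T_eq⁴ = S(1−A)/(4σ): 1−A = 4σT_eq⁴/S.
1−A = 4 × 5.67×10⁻⁸ × (386)⁴ / 8390 = 0.600.

A ≈ 0.40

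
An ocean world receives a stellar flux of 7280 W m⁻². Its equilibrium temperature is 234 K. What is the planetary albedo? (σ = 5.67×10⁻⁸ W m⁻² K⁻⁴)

From T_eq⁴ = S(1−A)/(4σ): 1−A = 4σT_eq⁴/S.
1−A = 4 × 5.67×10⁻⁸ × (234)⁴ / 7280 = 0.093.

A ≈ 0.91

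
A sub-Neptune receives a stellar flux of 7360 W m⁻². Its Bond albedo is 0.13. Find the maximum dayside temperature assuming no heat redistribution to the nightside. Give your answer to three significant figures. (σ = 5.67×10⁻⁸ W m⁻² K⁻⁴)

With no redistribution each surface element balances locally: S(1−A) = σT⁴.
T = [7360 × 0.87 / 5.67×10⁻⁸]^(1/4) = (1.13×10¹¹)^(1/4) = 580 K.

T_ss ≈ 580 K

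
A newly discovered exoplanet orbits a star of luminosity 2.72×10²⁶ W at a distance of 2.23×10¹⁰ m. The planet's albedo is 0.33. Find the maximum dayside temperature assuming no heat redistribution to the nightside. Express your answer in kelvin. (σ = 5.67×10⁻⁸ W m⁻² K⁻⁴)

Flux: S = L/(4πd²) = 2.72×10²⁶/(4π×(2.23×10¹⁰)²) = 4.35×10⁴ W m⁻².
With no redistribution each surface element balances locally: S(1−A) = σT⁴.
T = [4.35×10⁴ × 0.67 / 5.67×10⁻⁸]^(1/4) = (5.14×10¹¹)^(1/4) = 847 K.

T_ss ≈ 847 K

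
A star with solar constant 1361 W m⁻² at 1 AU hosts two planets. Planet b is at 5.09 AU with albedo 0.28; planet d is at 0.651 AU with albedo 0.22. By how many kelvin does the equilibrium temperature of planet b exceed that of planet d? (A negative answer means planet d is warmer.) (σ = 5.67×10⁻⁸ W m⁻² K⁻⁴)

ΔT ≈ -210.5 K

T_eq = [S₀(1−A)/(4σd²)]^(1/4), so T ∝ (1−A)^(1/4) / √d.
T₁ = [1361×0.72/(4×5.67×10⁻⁸×5.09²)]^(1/4) = 113.64 K.
T₂ = [1361×0.78/(4×5.67×10⁻⁸×0.651²)]^(1/4) = 324.18 K.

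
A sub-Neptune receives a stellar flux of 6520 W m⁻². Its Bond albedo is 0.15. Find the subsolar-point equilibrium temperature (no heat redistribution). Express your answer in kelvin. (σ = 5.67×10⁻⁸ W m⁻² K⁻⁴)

T_ss ≈ 559 K

At the subsolar point the surface absorbs S(1−A) and emits σT⁴ per unit area — no factor of 4, since only the local patch is in balance.
T = [6520 × 0.85 / 5.67×10⁻⁸]^(1/4) = (9.77×10¹⁰)^(1/4) = 559 K.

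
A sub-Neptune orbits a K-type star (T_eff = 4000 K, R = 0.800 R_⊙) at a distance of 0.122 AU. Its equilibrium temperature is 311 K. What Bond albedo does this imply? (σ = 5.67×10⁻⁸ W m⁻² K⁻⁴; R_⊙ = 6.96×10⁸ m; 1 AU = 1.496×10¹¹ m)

R_⋆ = 0.800 × 6.96×10⁸ = 5.57×10⁸ m.
d = 0.122 AU = 1.83×10¹⁰ m.
L = 4πR_⋆²σT_⋆⁴ = 4π(5.57×10⁸)² × 5.67×10⁻⁸ × (4000)⁴ = 5.65×10²⁵ W.
S = L/(4πd²) = 1.35×10⁴ W m⁻².
From T_eq⁴ = S(1−A)/(4σ): 1−A = 4σT_eq⁴/S.
1−A = 4 × 5.67×10⁻⁸ × (311)⁴ / 1.35×10⁴ = 0.157.

A ≈ 0.84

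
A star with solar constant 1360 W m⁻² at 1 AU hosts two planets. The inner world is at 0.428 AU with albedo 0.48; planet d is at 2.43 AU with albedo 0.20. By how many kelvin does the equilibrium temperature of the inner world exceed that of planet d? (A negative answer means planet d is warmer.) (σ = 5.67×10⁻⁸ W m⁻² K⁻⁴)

ΔT ≈ 192.4 K

T_eq = [S₀(1−A)/(4σd²)]^(1/4), so T ∝ (1−A)^(1/4) / √d.
T₁ = [1360×0.52/(4×5.67×10⁻⁸×0.428²)]^(1/4) = 361.20 K.
T₂ = [1360×0.80/(4×5.67×10⁻⁸×2.43²)]^(1/4) = 168.83 K.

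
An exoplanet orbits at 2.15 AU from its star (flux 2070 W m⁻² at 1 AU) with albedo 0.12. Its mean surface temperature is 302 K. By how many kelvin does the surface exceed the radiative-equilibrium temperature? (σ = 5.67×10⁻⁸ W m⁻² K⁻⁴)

S = 2070/2.15² = 447.8 W m⁻².
T_eq = [S(1−A)/(4σ)]^(1/4) = [447.8×0.88/(4×5.67×10⁻⁸)]^(1/4) = 204.2 K.
ΔT = T_surf − T_eq = 302 − 204.2.

ΔT ≈ 97.8 K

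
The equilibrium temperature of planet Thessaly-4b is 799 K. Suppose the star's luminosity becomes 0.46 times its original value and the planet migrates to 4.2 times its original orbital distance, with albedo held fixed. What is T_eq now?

T_eq ∝ L^(1/4) · d^(−1/2).
T′ = 799 × 0.46^(1/4) / 4.2^(1/2) = 321 K.

T_eq ≈ 321 K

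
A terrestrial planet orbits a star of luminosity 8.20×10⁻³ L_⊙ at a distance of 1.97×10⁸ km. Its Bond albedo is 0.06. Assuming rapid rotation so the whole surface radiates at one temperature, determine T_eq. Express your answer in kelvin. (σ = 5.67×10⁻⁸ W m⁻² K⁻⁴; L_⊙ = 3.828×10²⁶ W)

T_eq ≈ 71.9 K

d = 1.97×10⁸ km = 1.97×10¹¹ m.
L = 8.20×10⁻³ × 3.828×10²⁶ = 3.14×10²⁴ W.
Flux: S = L/(4πd²) = 3.14×10²⁴/(4π×(1.97×10¹¹)²) = 6.44 W m⁻².
Energy balance: absorbed = emitted ⇒ πR²·S(1−A) = 4πR²·σT_eq⁴, so T_eq⁴ = S(1−A)/(4σ).
T_eq = [6.44 × 0.94 / (4 × 5.67×10⁻⁸)]^(1/4) = (2.67×10⁷)^(1/4) = 71.9 K.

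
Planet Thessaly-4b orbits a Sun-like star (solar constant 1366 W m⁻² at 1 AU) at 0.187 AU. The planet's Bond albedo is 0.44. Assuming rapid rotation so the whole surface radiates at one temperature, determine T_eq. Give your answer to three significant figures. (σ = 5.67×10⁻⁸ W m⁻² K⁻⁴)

T_eq ≈ 557 K

Flux at 0.187 AU: S = 1366/0.187² = 3.91×10⁴ W m⁻².
Energy balance: absorbed = emitted ⇒ πR²·S(1−A) = 4πR²·σT_eq⁴, so T_eq⁴ = S(1−A)/(4σ).
T_eq = [3.91×10⁴ × 0.56 / (4 × 5.67×10⁻⁸)]^(1/4) = (9.65×10¹⁰)^(1/4) = 557 K.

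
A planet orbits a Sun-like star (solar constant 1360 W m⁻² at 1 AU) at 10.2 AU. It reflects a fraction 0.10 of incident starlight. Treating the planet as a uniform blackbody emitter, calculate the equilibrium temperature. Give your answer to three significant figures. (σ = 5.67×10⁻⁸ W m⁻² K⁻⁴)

T_eq ≈ 84.9 K

Flux at 10.2 AU: S = 1360/10.2² = 13.1 W m⁻².
Energy balance: absorbed = emitted ⇒ πR²·S(1−A) = 4πR²·σT_eq⁴, so T_eq⁴ = S(1−A)/(4σ).
T_eq = [13.1 × 0.90 / (4 × 5.67×10⁻⁸)]^(1/4) = (5.19×10⁷)^(1/4) = 84.9 K.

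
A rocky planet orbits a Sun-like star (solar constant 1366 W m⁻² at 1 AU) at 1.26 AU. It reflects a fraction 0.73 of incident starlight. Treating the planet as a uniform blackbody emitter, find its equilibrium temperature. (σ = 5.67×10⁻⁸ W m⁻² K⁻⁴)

Flux at 1.26 AU: S = 1366/1.26² = 860 W m⁻².
Energy balance: absorbed = emitted ⇒ πR²·S(1−A) = 4πR²·σT_eq⁴, so T_eq⁴ = S(1−A)/(4σ).
T_eq = [860 × 0.27 / (4 × 5.67×10⁻⁸)]^(1/4) = (1.02×10⁹)^(1/4) = 179 K.

T_eq ≈ 179 K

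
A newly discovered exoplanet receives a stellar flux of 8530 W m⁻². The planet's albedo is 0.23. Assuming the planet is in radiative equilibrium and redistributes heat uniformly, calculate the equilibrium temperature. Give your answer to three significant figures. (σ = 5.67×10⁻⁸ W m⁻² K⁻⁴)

Energy balance: absorbed = emitted ⇒ πR²·S(1−A) = 4πR²·σT_eq⁴, so T_eq⁴ = S(1−A)/(4σ).
T_eq = [8530 × 0.77 / (4 × 5.67×10⁻⁸)]^(1/4) = (2.90×10¹⁰)^(1/4) = 413 K.

T_eq ≈ 413 K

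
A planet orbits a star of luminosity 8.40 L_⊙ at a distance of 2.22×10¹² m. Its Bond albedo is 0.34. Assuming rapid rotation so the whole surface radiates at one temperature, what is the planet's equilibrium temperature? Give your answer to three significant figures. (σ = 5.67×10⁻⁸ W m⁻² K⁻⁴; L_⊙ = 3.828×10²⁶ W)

T_eq ≈ 111 K

L = 8.40 × 3.828×10²⁶ = 3.22×10²⁷ W.
Flux: S = L/(4πd²) = 3.22×10²⁷/(4π×(2.22×10¹²)²) = 51.9 W m⁻².
Energy balance: absorbed = emitted ⇒ πR²·S(1−A) = 4πR²·σT_eq⁴, so T_eq⁴ = S(1−A)/(4σ).
T_eq = [51.9 × 0.66 / (4 × 5.67×10⁻⁸)]^(1/4) = (1.51×10⁸)^(1/4) = 111 K.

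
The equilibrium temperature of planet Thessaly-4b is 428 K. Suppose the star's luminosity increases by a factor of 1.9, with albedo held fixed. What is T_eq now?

T_eq ≈ 502 K

T_eq ∝ L^(1/4) · d^(−1/2).
T′ = 428 × 1.9^(1/4) = 502 K.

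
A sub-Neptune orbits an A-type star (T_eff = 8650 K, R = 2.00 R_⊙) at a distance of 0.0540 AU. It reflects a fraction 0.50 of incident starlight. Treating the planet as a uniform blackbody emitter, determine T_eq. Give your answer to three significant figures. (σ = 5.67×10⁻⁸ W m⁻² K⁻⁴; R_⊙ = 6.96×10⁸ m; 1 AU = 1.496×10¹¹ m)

R_⋆ = 2.00 × 6.96×10⁸ = 1.39×10⁹ m.
d = 0.0540 AU = 8.08×10⁹ m.
L = 4πR_⋆²σT_⋆⁴ = 4π(1.39×10⁹)² × 5.67×10⁻⁸ × (8650)⁴ = 7.73×10²⁷ W.
S = L/(4πd²) = 9.42×10⁶ W m⁻².
Energy balance: absorbed = emitted ⇒ πR²·S(1−A) = 4πR²·σT_eq⁴, so T_eq⁴ = S(1−A)/(4σ).
T_eq = [9.42×10⁶ × 0.50 / (4 × 5.67×10⁻⁸)]^(1/4) = (2.08×10¹³)^(1/4) = 2140 K.

T_eq ≈ 2140 K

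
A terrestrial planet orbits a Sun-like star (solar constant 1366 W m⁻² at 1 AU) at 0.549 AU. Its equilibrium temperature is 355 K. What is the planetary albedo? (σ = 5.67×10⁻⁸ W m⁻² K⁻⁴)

A ≈ 0.21

Flux at 0.549 AU: S = 1366/0.549² = 4530 W m⁻².
From T_eq⁴ = S(1−A)/(4σ): 1−A = 4σT_eq⁴/S.
1−A = 4 × 5.67×10⁻⁸ × (355)⁴ / 4530 = 0.795.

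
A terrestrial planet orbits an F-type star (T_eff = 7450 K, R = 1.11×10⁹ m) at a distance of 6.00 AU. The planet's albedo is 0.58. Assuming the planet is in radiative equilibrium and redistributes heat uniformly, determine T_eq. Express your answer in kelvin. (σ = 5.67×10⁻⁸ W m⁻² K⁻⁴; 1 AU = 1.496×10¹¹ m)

d = 6.00 AU = 8.98×10¹¹ m.
L = 4πR_⋆²σT_⋆⁴ = 4π(1.11×10⁹)² × 5.67×10⁻⁸ × (7450)⁴ = 2.70×10²⁷ W.
S = L/(4πd²) = 267 W m⁻².
Energy balance: absorbed = emitted ⇒ πR²·S(1−A) = 4πR²·σT_eq⁴, so T_eq⁴ = S(1−A)/(4σ).
T_eq = [267 × 0.42 / (4 × 5.67×10⁻⁸)]^(1/4) = (4.95×10⁸)^(1/4) = 149 K.

T_eq ≈ 149 K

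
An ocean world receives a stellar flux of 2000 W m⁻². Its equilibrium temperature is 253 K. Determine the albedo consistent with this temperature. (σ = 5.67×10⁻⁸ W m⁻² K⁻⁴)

From T_eq⁴ = S(1−A)/(4σ): 1−A = 4σT_eq⁴/S.
1−A = 4 × 5.67×10⁻⁸ × (253)⁴ / 2000 = 0.465.

A ≈ 0.54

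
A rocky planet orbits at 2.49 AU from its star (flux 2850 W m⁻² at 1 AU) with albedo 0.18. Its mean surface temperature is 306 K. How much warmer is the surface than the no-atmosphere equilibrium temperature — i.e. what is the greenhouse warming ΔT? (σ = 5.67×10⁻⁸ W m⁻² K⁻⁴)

ΔT ≈ 104.1 K

S = 2850/2.49² = 459.7 W m⁻².
T_eq = [S(1−A)/(4σ)]^(1/4) = [459.7×0.82/(4×5.67×10⁻⁸)]^(1/4) = 201.9 K.
ΔT = T_surf − T_eq = 306 − 201.9.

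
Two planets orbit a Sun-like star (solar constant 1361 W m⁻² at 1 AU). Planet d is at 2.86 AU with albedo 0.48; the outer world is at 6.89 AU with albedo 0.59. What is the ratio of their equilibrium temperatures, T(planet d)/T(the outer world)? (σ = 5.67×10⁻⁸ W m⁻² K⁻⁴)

T_eq = [S₀(1−A)/(4σd²)]^(1/4), so T ∝ (1−A)^(1/4) / √d.
T₁ = [1361×0.52/(4×5.67×10⁻⁸×2.86²)]^(1/4) = 139.76 K.
T₂ = [1361×0.41/(4×5.67×10⁻⁸×6.89²)]^(1/4) = 84.85 K.

T₁/T₂ ≈ 1.647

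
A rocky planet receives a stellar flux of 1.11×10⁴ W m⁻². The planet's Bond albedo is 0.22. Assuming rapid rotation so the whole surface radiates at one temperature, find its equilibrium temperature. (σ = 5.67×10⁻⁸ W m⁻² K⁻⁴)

T_eq ≈ 442 K

Energy balance: absorbed = emitted ⇒ πR²·S(1−A) = 4πR²·σT_eq⁴, so T_eq⁴ = S(1−A)/(4σ).
T_eq = [1.11×10⁴ × 0.78 / (4 × 5.67×10⁻⁸)]^(1/4) = (3.82×10¹⁰)^(1/4) = 442 K.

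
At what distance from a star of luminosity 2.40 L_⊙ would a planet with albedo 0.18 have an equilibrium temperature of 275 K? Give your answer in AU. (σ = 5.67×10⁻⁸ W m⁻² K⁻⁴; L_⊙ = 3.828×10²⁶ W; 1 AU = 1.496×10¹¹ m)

L = 2.40 × 3.828×10²⁶ = 9.19×10²⁶ W.
From T_eq⁴ = L(1−A)/(16πσd²): d = √[L(1−A)/(16πσT_eq⁴)].
d = √[9.19×10²⁶ × 0.82 / (16π × 5.67×10⁻⁸ × (275)⁴)] = 2.15×10¹¹ m = 1.44 AU.

d ≈ 1.44 AU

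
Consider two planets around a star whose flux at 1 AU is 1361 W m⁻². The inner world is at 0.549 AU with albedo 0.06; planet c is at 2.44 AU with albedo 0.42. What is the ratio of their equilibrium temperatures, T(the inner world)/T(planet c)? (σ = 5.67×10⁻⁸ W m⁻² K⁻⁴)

T₁/T₂ ≈ 2.379

T_eq = [S₀(1−A)/(4σd²)]^(1/4), so T ∝ (1−A)^(1/4) / √d.
T₁ = [1361×0.94/(4×5.67×10⁻⁸×0.549²)]^(1/4) = 369.87 K.
T₂ = [1361×0.58/(4×5.67×10⁻⁸×2.44²)]^(1/4) = 155.49 K.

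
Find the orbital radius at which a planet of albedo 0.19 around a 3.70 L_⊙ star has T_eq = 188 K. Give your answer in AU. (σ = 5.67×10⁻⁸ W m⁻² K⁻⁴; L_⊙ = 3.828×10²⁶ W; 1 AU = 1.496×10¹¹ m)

L = 3.70 × 3.828×10²⁶ = 1.42×10²⁷ W.
From T_eq⁴ = L(1−A)/(16πσd²): d = √[L(1−A)/(16πσT_eq⁴)].
d = √[1.42×10²⁷ × 0.81 / (16π × 5.67×10⁻⁸ × (188)⁴)] = 5.68×10¹¹ m = 3.79 AU.

d ≈ 3.79 AU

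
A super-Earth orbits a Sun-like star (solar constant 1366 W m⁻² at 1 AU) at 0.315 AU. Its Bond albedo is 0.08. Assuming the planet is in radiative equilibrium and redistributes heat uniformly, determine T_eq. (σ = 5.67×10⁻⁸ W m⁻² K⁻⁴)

T_eq ≈ 486 K

Flux at 0.315 AU: S = 1366/0.315² = 1.38×10⁴ W m⁻².
Energy balance: absorbed = emitted ⇒ πR²·S(1−A) = 4πR²·σT_eq⁴, so T_eq⁴ = S(1−A)/(4σ).
T_eq = [1.38×10⁴ × 0.92 / (4 × 5.67×10⁻⁸)]^(1/4) = (5.58×10¹⁰)^(1/4) = 486 K.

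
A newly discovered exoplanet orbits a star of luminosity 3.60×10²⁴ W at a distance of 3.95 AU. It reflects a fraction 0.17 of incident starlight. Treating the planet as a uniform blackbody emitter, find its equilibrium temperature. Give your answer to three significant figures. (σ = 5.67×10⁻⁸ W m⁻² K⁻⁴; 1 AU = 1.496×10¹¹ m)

T_eq ≈ 41.6 K

d = 3.95 AU = 5.91×10¹¹ m.
Flux: S = L/(4πd²) = 3.60×10²⁴/(4π×(5.91×10¹¹)²) = 0.820 W m⁻².
Energy balance: absorbed = emitted ⇒ πR²·S(1−A) = 4πR²·σT_eq⁴, so T_eq⁴ = S(1−A)/(4σ).
T_eq = [0.820 × 0.83 / (4 × 5.67×10⁻⁸)]^(1/4) = (3.00×10⁶)^(1/4) = 41.6 K.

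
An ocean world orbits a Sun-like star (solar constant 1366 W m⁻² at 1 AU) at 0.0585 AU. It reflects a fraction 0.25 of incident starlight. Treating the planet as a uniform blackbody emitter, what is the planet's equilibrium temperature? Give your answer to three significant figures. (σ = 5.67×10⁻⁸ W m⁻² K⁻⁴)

T_eq ≈ 1070 K

Flux at 0.0585 AU: S = 1366/0.0585² = 3.99×10⁵ W m⁻².
Energy balance: absorbed = emitted ⇒ πR²·S(1−A) = 4πR²·σT_eq⁴, so T_eq⁴ = S(1−A)/(4σ).
T_eq = [3.99×10⁵ × 0.75 / (4 × 5.67×10⁻⁸)]^(1/4) = (1.32×10¹²)^(1/4) = 1070 K.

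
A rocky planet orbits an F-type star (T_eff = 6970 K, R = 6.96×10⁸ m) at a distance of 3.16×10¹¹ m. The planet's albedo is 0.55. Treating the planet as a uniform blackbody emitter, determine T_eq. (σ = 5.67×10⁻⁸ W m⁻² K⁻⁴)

L = 4πR_⋆²σT_⋆⁴ = 4π(6.96×10⁸)² × 5.67×10⁻⁸ × (6970)⁴ = 8.15×10²⁶ W.
S = L/(4πd²) = 649 W m⁻².
Energy balance: absorbed = emitted ⇒ πR²·S(1−A) = 4πR²·σT_eq⁴, so T_eq⁴ = S(1−A)/(4σ).
T_eq = [649 × 0.45 / (4 × 5.67×10⁻⁸)]^(1/4) = (1.29×10⁹)^(1/4) = 189 K.

T_eq ≈ 189 K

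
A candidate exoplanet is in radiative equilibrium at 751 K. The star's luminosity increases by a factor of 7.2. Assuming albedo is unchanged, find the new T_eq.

T_eq ≈ 1230 K

T_eq ∝ L^(1/4) · d^(−1/2).
T′ = 751 × 7.2^(1/4) = 1230 K.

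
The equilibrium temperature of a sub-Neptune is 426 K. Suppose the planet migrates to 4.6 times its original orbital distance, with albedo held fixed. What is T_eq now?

T_eq ∝ L^(1/4) · d^(−1/2).
T′ = 426 / 4.6^(1/2) = 199 K.

T_eq ≈ 199 K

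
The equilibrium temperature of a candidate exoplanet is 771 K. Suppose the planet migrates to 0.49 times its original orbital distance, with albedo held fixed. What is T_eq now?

T_eq ≈ 1100 K

T_eq ∝ L^(1/4) · d^(−1/2).
T′ = 771 / 0.49^(1/2) = 1100 K.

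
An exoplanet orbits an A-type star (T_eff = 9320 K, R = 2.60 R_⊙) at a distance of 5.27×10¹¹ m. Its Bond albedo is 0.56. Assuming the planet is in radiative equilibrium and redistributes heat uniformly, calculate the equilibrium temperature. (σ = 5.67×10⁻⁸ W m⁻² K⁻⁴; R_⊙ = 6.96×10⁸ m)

T_eq ≈ 315 K

R_⋆ = 2.60 × 6.96×10⁸ = 1.81×10⁹ m.
L = 4πR_⋆²σT_⋆⁴ = 4π(1.81×10⁹)² × 5.67×10⁻⁸ × (9320)⁴ = 1.76×10²⁸ W.
S = L/(4πd²) = 5040 W m⁻².
Energy balance: absorbed = emitted ⇒ πR²·S(1−A) = 4πR²·σT_eq⁴, so T_eq⁴ = S(1−A)/(4σ).
T_eq = [5040 × 0.44 / (4 × 5.67×10⁻⁸)]^(1/4) = (9.79×10⁹)^(1/4) = 315 K.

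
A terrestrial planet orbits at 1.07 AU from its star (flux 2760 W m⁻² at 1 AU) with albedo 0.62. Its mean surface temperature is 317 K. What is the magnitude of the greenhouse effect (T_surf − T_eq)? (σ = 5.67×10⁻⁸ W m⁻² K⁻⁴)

S = 2760/1.07² = 2411 W m⁻².
T_eq = [S(1−A)/(4σ)]^(1/4) = [2411×0.38/(4×5.67×10⁻⁸)]^(1/4) = 252.1 K.
ΔT = T_surf − T_eq = 317 − 252.1.

ΔT ≈ 64.9 K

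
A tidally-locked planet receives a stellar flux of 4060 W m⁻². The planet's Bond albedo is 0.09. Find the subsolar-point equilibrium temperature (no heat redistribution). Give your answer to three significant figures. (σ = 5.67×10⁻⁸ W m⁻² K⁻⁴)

T_ss ≈ 505 K

At the subsolar point the surface absorbs S(1−A) and emits σT⁴ per unit area — no factor of 4, since only the local patch is in balance.
T = [4060 × 0.91 / 5.67×10⁻⁸]^(1/4) = (6.52×10¹⁰)^(1/4) = 505 K.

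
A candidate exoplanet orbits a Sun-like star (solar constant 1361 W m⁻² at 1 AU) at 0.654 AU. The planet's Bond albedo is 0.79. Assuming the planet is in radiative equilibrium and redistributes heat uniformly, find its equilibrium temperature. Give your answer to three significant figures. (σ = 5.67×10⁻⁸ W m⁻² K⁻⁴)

T_eq ≈ 233 K

Flux at 0.654 AU: S = 1361/0.654² = 3180 W m⁻².
Energy balance: absorbed = emitted ⇒ πR²·S(1−A) = 4πR²·σT_eq⁴, so T_eq⁴ = S(1−A)/(4σ).
T_eq = [3180 × 0.21 / (4 × 5.67×10⁻⁸)]^(1/4) = (2.95×10⁹)^(1/4) = 233 K.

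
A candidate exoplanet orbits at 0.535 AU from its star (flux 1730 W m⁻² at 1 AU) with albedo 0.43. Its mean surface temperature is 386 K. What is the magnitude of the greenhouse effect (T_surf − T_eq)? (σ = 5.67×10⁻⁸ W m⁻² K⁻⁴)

S = 1730/0.535² = 6044 W m⁻².
T_eq = [S(1−A)/(4σ)]^(1/4) = [6044×0.57/(4×5.67×10⁻⁸)]^(1/4) = 351.1 K.
ΔT = T_surf − T_eq = 386 − 351.1.

ΔT ≈ 34.9 K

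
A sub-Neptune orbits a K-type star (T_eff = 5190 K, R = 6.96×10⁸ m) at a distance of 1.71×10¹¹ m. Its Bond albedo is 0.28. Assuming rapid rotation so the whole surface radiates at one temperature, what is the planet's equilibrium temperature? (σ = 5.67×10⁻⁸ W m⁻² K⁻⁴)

L = 4πR_⋆²σT_⋆⁴ = 4π(6.96×10⁸)² × 5.67×10⁻⁸ × (5190)⁴ = 2.50×10²⁶ W.
S = L/(4πd²) = 682 W m⁻².
Energy balance: absorbed = emitted ⇒ πR²·S(1−A) = 4πR²·σT_eq⁴, so T_eq⁴ = S(1−A)/(4σ).
T_eq = [682 × 0.72 / (4 × 5.67×10⁻⁸)]^(1/4) = (2.16×10⁹)^(1/4) = 216 K.

T_eq ≈ 216 K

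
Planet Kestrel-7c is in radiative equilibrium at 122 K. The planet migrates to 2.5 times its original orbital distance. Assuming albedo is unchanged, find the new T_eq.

T_eq ≈ 77.2 K

T_eq ∝ L^(1/4) · d^(−1/2).
T′ = 122 / 2.5^(1/2) = 77.2 K.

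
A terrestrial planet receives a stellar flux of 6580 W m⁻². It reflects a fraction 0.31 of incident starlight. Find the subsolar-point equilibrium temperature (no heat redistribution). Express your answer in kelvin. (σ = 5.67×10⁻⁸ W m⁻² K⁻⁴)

At the subsolar point the surface absorbs S(1−A) and emits σT⁴ per unit area — no factor of 4, since only the local patch is in balance.
T = [6580 × 0.69 / 5.67×10⁻⁸]^(1/4) = (8.01×10¹⁰)^(1/4) = 532 K.

T_ss ≈ 532 K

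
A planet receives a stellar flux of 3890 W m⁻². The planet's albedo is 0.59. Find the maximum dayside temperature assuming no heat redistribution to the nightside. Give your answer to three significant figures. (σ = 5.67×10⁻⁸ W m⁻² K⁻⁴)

T_ss ≈ 410 K

With no redistribution each surface element balances locally: S(1−A) = σT⁴.
T = [3890 × 0.41 / 5.67×10⁻⁸]^(1/4) = (2.81×10¹⁰)^(1/4) = 410 K.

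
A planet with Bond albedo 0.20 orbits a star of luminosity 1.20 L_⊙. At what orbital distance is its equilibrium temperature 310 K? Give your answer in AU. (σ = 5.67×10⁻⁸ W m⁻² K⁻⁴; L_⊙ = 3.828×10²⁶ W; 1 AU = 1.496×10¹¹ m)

d ≈ 0.790 AU

L = 1.20 × 3.828×10²⁶ = 4.59×10²⁶ W.
From T_eq⁴ = L(1−A)/(16πσd²): d = √[L(1−A)/(16πσT_eq⁴)].
d = √[4.59×10²⁶ × 0.80 / (16π × 5.67×10⁻⁸ × (310)⁴)] = 1.18×10¹¹ m = 0.790 AU.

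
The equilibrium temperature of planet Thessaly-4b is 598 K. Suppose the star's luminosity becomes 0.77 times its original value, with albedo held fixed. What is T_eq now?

T_eq ∝ L^(1/4) · d^(−1/2).
T′ = 598 × 0.77^(1/4) = 560 K.

T_eq ≈ 560 K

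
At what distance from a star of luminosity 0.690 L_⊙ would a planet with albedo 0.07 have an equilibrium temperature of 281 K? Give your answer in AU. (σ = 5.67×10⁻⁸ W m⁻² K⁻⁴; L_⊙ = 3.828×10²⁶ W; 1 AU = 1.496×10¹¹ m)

d ≈ 0.786 AU

L = 0.690 × 3.828×10²⁶ = 2.64×10²⁶ W.
From T_eq⁴ = L(1−A)/(16πσd²): d = √[L(1−A)/(16πσT_eq⁴)].
d = √[2.64×10²⁶ × 0.93 / (16π × 5.67×10⁻⁸ × (281)⁴)] = 1.18×10¹¹ m = 0.786 AU.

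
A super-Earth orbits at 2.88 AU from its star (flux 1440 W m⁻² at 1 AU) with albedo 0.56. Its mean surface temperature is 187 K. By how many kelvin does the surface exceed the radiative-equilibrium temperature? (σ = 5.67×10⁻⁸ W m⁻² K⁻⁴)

ΔT ≈ 51.5 K

S = 1440/2.88² = 173.6 W m⁻².
T_eq = [S(1−A)/(4σ)]^(1/4) = [173.6×0.44/(4×5.67×10⁻⁸)]^(1/4) = 135.5 K.
ΔT = T_surf − T_eq = 187 − 135.5.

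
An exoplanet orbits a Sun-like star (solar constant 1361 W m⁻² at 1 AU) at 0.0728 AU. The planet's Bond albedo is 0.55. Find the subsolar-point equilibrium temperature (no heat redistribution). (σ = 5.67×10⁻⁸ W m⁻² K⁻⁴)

Flux at 0.0728 AU: S = 1361/0.0728² = 2.57×10⁵ W m⁻².
At the subsolar point the surface absorbs S(1−A) and emits σT⁴ per unit area — no factor of 4, since only the local patch is in balance.
T = [2.57×10⁵ × 0.45 / 5.67×10⁻⁸]^(1/4) = (2.04×10¹²)^(1/4) = 1190 K.

T_ss ≈ 1190 K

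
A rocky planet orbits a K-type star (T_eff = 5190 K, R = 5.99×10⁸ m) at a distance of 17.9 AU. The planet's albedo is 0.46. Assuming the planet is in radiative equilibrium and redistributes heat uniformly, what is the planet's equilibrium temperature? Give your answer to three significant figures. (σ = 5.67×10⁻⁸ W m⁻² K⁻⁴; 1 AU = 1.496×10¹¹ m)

T_eq ≈ 47.1 K

d = 17.9 AU = 2.68×10¹² m.
L = 4πR_⋆²σT_⋆⁴ = 4π(5.99×10⁸)² × 5.67×10⁻⁸ × (5190)⁴ = 1.85×10²⁶ W.
S = L/(4πd²) = 2.06 W m⁻².
Energy balance: absorbed = emitted ⇒ πR²·S(1−A) = 4πR²·σT_eq⁴, so T_eq⁴ = S(1−A)/(4σ).
T_eq = [2.06 × 0.54 / (4 × 5.67×10⁻⁸)]^(1/4) = (4.90×10⁶)^(1/4) = 47.1 K.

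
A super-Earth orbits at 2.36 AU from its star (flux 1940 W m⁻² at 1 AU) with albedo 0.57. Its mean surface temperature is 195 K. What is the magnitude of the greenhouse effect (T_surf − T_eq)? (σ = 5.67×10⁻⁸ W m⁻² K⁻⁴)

S = 1940/2.36² = 348.3 W m⁻².
T_eq = [S(1−A)/(4σ)]^(1/4) = [348.3×0.43/(4×5.67×10⁻⁸)]^(1/4) = 160.3 K.
ΔT = T_surf − T_eq = 195 − 160.3.

ΔT ≈ 34.7 K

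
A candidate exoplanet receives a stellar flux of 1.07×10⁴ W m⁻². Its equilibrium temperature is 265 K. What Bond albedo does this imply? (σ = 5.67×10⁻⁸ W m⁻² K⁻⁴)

A ≈ 0.90

From T_eq⁴ = S(1−A)/(4σ): 1−A = 4σT_eq⁴/S.
1−A = 4 × 5.67×10⁻⁸ × (265)⁴ / 1.07×10⁴ = 0.105.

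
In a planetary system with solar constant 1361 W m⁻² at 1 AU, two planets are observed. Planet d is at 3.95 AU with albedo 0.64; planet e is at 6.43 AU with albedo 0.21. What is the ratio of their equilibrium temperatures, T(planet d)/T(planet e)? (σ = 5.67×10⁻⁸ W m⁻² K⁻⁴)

T_eq = [S₀(1−A)/(4σd²)]^(1/4), so T ∝ (1−A)^(1/4) / √d.
T₁ = [1361×0.36/(4×5.67×10⁻⁸×3.95²)]^(1/4) = 108.48 K.
T₂ = [1361×0.79/(4×5.67×10⁻⁸×6.43²)]^(1/4) = 103.48 K.

T₁/T₂ ≈ 1.048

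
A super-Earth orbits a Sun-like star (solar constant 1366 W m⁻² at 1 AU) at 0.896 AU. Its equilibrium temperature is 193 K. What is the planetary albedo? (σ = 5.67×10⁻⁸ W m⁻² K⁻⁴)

A ≈ 0.82

Flux at 0.896 AU: S = 1366/0.896² = 1700 W m⁻².
From T_eq⁴ = S(1−A)/(4σ): 1−A = 4σT_eq⁴/S.
1−A = 4 × 5.67×10⁻⁸ × (193)⁴ / 1700 = 0.185.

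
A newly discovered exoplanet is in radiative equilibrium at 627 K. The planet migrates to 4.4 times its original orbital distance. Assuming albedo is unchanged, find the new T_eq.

T_eq ∝ L^(1/4) · d^(−1/2).
T′ = 627 / 4.4^(1/2) = 299 K.

T_eq ≈ 299 K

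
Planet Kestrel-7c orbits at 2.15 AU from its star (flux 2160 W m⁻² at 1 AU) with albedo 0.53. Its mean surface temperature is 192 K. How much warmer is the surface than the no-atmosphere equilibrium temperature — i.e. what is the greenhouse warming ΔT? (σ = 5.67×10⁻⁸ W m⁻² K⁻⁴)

ΔT ≈ 15.6 K

S = 2160/2.15² = 467.3 W m⁻².
T_eq = [S(1−A)/(4σ)]^(1/4) = [467.3×0.47/(4×5.67×10⁻⁸)]^(1/4) = 176.4 K.
ΔT = T_surf − T_eq = 192 − 176.4.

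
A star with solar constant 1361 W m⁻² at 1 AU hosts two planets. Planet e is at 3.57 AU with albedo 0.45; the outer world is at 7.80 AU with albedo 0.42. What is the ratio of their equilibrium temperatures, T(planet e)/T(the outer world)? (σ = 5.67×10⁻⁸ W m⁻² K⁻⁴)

T_eq = [S₀(1−A)/(4σd²)]^(1/4), so T ∝ (1−A)^(1/4) / √d.
T₁ = [1361×0.55/(4×5.67×10⁻⁸×3.57²)]^(1/4) = 126.86 K.
T₂ = [1361×0.58/(4×5.67×10⁻⁸×7.80²)]^(1/4) = 86.97 K.

T₁/T₂ ≈ 1.459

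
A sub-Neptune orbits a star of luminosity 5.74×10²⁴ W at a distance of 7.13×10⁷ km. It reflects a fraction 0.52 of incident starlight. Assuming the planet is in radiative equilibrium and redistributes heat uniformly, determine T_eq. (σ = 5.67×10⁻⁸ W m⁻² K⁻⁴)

T_eq ≈ 117 K

d = 7.13×10⁷ km = 7.13×10¹⁰ m.
Flux: S = L/(4πd²) = 5.74×10²⁴/(4π×(7.13×10¹⁰)²) = 89.9 W m⁻².
Energy balance: absorbed = emitted ⇒ πR²·S(1−A) = 4πR²·σT_eq⁴, so T_eq⁴ = S(1−A)/(4σ).
T_eq = [89.9 × 0.48 / (4 × 5.67×10⁻⁸)]^(1/4) = (1.90×10⁸)^(1/4) = 117 K.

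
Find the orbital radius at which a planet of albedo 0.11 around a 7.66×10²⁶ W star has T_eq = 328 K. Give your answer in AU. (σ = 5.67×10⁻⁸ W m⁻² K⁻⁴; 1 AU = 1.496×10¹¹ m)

From T_eq⁴ = L(1−A)/(16πσd²): d = √[L(1−A)/(16πσT_eq⁴)].
d = √[7.66×10²⁶ × 0.89 / (16π × 5.67×10⁻⁸ × (328)⁴)] = 1.44×10¹¹ m = 0.961 AU.

d ≈ 0.961 AU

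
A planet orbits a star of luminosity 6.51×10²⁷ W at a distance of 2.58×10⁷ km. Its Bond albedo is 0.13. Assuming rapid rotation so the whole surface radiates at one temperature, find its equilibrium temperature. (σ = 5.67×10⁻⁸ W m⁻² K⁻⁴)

T_eq ≈ 1310 K

d = 2.58×10⁷ km = 2.58×10¹⁰ m.
Flux: S = L/(4πd²) = 6.51×10²⁷/(4π×(2.58×10¹⁰)²) = 7.78×10⁵ W m⁻².
Energy balance: absorbed = emitted ⇒ πR²·S(1−A) = 4πR²·σT_eq⁴, so T_eq⁴ = S(1−A)/(4σ).
T_eq = [7.78×10⁵ × 0.87 / (4 × 5.67×10⁻⁸)]^(1/4) = (2.99×10¹²)^(1/4) = 1310 K.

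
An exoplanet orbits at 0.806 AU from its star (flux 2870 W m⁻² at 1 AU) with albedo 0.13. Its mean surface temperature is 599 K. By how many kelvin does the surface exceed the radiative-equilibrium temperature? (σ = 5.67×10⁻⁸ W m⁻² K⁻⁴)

S = 2870/0.806² = 4418 W m⁻².
T_eq = [S(1−A)/(4σ)]^(1/4) = [4418×0.87/(4×5.67×10⁻⁸)]^(1/4) = 360.8 K.
ΔT = T_surf − T_eq = 599 − 360.8.

ΔT ≈ 238.2 K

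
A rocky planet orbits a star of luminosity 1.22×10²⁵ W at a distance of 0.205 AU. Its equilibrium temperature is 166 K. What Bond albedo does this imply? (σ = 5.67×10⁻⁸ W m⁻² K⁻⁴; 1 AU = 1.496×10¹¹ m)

d = 0.205 AU = 3.07×10¹⁰ m.
Flux: S = L/(4πd²) = 1.22×10²⁵/(4π×(3.07×10¹⁰)²) = 1030 W m⁻².
From T_eq⁴ = S(1−A)/(4σ): 1−A = 4σT_eq⁴/S.
1−A = 4 × 5.67×10⁻⁸ × (166)⁴ / 1030 = 0.167.

A ≈ 0.83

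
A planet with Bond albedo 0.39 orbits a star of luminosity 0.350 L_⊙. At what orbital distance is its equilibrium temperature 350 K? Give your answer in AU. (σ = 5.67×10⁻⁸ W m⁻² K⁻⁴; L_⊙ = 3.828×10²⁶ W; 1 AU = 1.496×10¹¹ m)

d ≈ 0.292 AU

L = 0.350 × 3.828×10²⁶ = 1.34×10²⁶ W.
From T_eq⁴ = L(1−A)/(16πσd²): d = √[L(1−A)/(16πσT_eq⁴)].
d = √[1.34×10²⁶ × 0.61 / (16π × 5.67×10⁻⁸ × (350)⁴)] = 4.37×10¹⁰ m = 0.292 AU.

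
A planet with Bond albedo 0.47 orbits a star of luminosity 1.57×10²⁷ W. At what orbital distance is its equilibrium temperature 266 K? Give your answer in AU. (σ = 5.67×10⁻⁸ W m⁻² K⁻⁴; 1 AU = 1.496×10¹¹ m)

From T_eq⁴ = L(1−A)/(16πσd²): d = √[L(1−A)/(16πσT_eq⁴)].
d = √[1.57×10²⁷ × 0.53 / (16π × 5.67×10⁻⁸ × (266)⁴)] = 2.41×10¹¹ m = 1.61 AU.

d ≈ 1.61 AU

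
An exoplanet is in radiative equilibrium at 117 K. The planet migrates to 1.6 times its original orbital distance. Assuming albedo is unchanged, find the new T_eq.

T_eq ∝ L^(1/4) · d^(−1/2).
T′ = 117 / 1.6^(1/2) = 92.5 K.

T_eq ≈ 92.5 K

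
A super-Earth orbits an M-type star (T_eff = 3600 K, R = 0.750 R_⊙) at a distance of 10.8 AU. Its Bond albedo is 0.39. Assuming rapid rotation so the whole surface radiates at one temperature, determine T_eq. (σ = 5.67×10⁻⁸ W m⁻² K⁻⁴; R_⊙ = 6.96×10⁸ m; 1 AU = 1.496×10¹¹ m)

R_⋆ = 0.750 × 6.96×10⁸ = 5.22×10⁸ m.
d = 10.8 AU = 1.62×10¹² m.
L = 4πR_⋆²σT_⋆⁴ = 4π(5.22×10⁸)² × 5.67×10⁻⁸ × (3600)⁴ = 3.26×10²⁵ W.
S = L/(4πd²) = 0.994 W m⁻².
Energy balance: absorbed = emitted ⇒ πR²·S(1−A) = 4πR²·σT_eq⁴, so T_eq⁴ = S(1−A)/(4σ).
T_eq = [0.994 × 0.61 / (4 × 5.67×10⁻⁸)]^(1/4) = (2.67×10⁶)^(1/4) = 40.4 K.

T_eq ≈ 40.4 K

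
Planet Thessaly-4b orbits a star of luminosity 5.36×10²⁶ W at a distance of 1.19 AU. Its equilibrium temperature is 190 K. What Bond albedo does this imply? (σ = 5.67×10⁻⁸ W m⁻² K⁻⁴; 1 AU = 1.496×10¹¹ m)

A ≈ 0.78

d = 1.19 AU = 1.78×10¹¹ m.
Flux: S = L/(4πd²) = 5.36×10²⁶/(4π×(1.78×10¹¹)²) = 1350 W m⁻².
From T_eq⁴ = S(1−A)/(4σ): 1−A = 4σT_eq⁴/S.
1−A = 4 × 5.67×10⁻⁸ × (190)⁴ / 1350 = 0.220.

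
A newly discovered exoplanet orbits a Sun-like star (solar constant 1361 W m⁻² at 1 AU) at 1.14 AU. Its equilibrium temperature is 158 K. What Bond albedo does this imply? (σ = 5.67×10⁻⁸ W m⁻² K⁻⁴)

A ≈ 0.87

Flux at 1.14 AU: S = 1361/1.14² = 1050 W m⁻².
From T_eq⁴ = S(1−A)/(4σ): 1−A = 4σT_eq⁴/S.
1−A = 4 × 5.67×10⁻⁸ × (158)⁴ / 1050 = 0.135.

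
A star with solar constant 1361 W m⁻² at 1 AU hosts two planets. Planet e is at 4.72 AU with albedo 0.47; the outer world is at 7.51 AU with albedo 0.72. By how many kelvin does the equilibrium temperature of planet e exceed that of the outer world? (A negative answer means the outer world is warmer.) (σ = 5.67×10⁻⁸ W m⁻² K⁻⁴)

T_eq = [S₀(1−A)/(4σd²)]^(1/4), so T ∝ (1−A)^(1/4) / √d.
T₁ = [1361×0.53/(4×5.67×10⁻⁸×4.72²)]^(1/4) = 109.31 K.
T₂ = [1361×0.28/(4×5.67×10⁻⁸×7.51²)]^(1/4) = 73.88 K.

ΔT ≈ 35.4 K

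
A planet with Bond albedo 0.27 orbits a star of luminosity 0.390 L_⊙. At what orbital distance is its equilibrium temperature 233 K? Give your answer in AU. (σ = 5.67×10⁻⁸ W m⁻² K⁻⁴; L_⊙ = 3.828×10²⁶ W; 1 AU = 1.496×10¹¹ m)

d ≈ 0.761 AU

L = 0.390 × 3.828×10²⁶ = 1.49×10²⁶ W.
From T_eq⁴ = L(1−A)/(16πσd²): d = √[L(1−A)/(16πσT_eq⁴)].
d = √[1.49×10²⁶ × 0.73 / (16π × 5.67×10⁻⁸ × (233)⁴)] = 1.14×10¹¹ m = 0.761 AU.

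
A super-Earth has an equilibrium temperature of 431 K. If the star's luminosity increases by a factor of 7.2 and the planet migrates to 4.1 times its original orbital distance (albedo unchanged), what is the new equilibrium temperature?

T_eq ∝ L^(1/4) · d^(−1/2).
T′ = 431 × 7.2^(1/4) / 4.1^(1/2) = 349 K.

T_eq ≈ 349 K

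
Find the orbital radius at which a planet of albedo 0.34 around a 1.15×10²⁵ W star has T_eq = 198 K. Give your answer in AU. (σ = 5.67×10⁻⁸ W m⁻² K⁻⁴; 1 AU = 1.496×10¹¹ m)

d ≈ 0.278 AU

From T_eq⁴ = L(1−A)/(16πσd²): d = √[L(1−A)/(16πσT_eq⁴)].
d = √[1.15×10²⁵ × 0.66 / (16π × 5.67×10⁻⁸ × (198)⁴)] = 4.16×10¹⁰ m = 0.278 AU.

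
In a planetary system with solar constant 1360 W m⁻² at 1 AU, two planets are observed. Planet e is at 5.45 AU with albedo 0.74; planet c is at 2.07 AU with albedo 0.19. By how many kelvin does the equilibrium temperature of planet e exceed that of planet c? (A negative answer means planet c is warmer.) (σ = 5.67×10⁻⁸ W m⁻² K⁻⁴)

T_eq = [S₀(1−A)/(4σd²)]^(1/4), so T ∝ (1−A)^(1/4) / √d.
T₁ = [1360×0.26/(4×5.67×10⁻⁸×5.45²)]^(1/4) = 85.12 K.
T₂ = [1360×0.81/(4×5.67×10⁻⁸×2.07²)]^(1/4) = 183.49 K.

ΔT ≈ -98.4 K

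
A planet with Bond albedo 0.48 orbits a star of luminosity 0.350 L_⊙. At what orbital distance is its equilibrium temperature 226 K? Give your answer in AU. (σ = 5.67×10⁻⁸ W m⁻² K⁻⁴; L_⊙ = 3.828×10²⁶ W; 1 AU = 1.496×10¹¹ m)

L = 0.350 × 3.828×10²⁶ = 1.34×10²⁶ W.
From T_eq⁴ = L(1−A)/(16πσd²): d = √[L(1−A)/(16πσT_eq⁴)].
d = √[1.34×10²⁶ × 0.52 / (16π × 5.67×10⁻⁸ × (226)⁴)] = 9.68×10¹⁰ m = 0.647 AU.

d ≈ 0.647 AU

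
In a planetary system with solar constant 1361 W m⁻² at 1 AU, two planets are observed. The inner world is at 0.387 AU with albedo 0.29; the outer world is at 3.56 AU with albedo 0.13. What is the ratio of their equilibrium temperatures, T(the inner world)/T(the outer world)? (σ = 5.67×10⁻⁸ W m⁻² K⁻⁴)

T_eq = [S₀(1−A)/(4σd²)]^(1/4), so T ∝ (1−A)^(1/4) / √d.
T₁ = [1361×0.71/(4×5.67×10⁻⁸×0.387²)]^(1/4) = 410.69 K.
T₂ = [1361×0.87/(4×5.67×10⁻⁸×3.56²)]^(1/4) = 142.47 K.

T₁/T₂ ≈ 2.883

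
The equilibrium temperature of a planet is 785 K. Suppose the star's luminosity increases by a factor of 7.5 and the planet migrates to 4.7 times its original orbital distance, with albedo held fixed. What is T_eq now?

T_eq ∝ L^(1/4) · d^(−1/2).
T′ = 785 × 7.5^(1/4) / 4.7^(1/2) = 599 K.

T_eq ≈ 599 K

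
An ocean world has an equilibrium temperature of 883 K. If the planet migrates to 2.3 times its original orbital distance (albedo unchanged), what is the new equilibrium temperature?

T_eq ≈ 582 K

T_eq ∝ L^(1/4) · d^(−1/2).
T′ = 883 / 2.3^(1/2) = 582 K.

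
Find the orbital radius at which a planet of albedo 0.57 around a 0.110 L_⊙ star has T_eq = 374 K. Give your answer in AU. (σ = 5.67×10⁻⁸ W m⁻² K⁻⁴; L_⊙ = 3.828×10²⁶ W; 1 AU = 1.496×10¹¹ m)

d ≈ 0.120 AU

L = 0.110 × 3.828×10²⁶ = 4.21×10²⁵ W.
From T_eq⁴ = L(1−A)/(16πσd²): d = √[L(1−A)/(16πσT_eq⁴)].
d = √[4.21×10²⁵ × 0.43 / (16π × 5.67×10⁻⁸ × (374)⁴)] = 1.80×10¹⁰ m = 0.120 AU.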